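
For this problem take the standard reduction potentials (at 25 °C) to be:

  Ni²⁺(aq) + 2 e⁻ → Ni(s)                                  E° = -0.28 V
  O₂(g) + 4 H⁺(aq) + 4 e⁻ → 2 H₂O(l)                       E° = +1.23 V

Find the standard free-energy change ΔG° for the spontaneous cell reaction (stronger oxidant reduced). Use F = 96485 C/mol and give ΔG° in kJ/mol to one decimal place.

-582.8 kJ/mol

O₂/H₂O (E° = +1.23 V) is the cathode; Ni²⁺/Ni (E° = -0.28 V) is the anode, so E°cell = +1.51 V.
Balancing electrons gives n = 4 (lcm of 4 and 2).
ΔG° = −nFE° = −(4)(96485)(+1.51) = -582,769 J = -582.8 kJ/mol.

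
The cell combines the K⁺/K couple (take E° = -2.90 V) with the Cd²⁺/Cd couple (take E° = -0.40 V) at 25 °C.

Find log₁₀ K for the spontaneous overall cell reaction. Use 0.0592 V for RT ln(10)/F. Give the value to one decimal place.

Cathode: Cd²⁺/Cd; anode: K⁺/K. E°cell = +2.50 V, n = 2.
log K = nE°cell / 0.0592 = (2)(+2.50) / 0.0592 = 84.5.

84.5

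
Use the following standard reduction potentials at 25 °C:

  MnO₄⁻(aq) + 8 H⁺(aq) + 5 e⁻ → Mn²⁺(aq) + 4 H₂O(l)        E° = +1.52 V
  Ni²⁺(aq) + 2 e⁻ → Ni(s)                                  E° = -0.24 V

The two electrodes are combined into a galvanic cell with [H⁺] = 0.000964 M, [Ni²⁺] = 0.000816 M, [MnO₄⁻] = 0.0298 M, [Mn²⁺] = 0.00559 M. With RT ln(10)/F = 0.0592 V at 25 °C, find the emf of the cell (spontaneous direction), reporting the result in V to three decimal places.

+1.574 V

MnO₄⁻/Mn²⁺ is the cathode (higher E°), Ni²⁺/Ni the anode: E°cell = +1.52 − (-0.24) = +1.76 V, n = 10.
Overall: 2 MnO₄⁻(aq) + 16 H⁺(aq) + 5 Ni(s) → 2 Mn²⁺(aq) + 8 H₂O(l) + 5 Ni²⁺(aq)
Q = [Mn²⁺]^2·[Ni²⁺]^5 / ([MnO₄⁻]^2·[H⁺]^16); log Q = 31.360.
E = E° − (0.0592/n) log Q = +1.76 − (0.0592/10)(31.360) = +1.574 V.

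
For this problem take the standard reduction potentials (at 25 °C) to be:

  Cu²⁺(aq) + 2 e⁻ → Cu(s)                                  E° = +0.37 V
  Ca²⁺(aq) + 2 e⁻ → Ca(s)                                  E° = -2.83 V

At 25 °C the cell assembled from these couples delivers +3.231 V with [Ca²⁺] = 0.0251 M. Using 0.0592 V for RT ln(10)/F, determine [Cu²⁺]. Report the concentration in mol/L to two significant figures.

0.28 M

Cu²⁺/Cu is the cathode, Ca²⁺/Ca the anode: E°cell = +3.20 V, n = 2.
Overall reaction: Cu²⁺(aq) + Ca(s) → Cu(s) + Ca²⁺(aq); Q = [Ca²⁺]^1/[Cu²⁺]^1.
From E = E° − (0.0592/n) log Q: log Q = (E° − E)·n/0.0592 = (+3.20 − (+3.231))·2/0.0592 = -1.0473.
So 1·log[Cu²⁺] = 1·log(0.0251) − log Q = -1.6003 − (-1.0473) = -0.5530; [Cu²⁺] = 10^(-0.5530) ≈ 0.28 M.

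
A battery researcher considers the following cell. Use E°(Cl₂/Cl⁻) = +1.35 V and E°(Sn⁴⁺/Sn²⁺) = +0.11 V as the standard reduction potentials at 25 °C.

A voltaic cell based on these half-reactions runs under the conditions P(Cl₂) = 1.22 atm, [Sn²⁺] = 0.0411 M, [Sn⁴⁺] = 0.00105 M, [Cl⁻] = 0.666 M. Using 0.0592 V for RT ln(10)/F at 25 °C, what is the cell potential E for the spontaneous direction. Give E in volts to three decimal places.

+1.300 V

Cl₂/Cl⁻ is the cathode (higher E°), Sn⁴⁺/Sn²⁺ the anode: E°cell = +1.35 − (+0.11) = +1.24 V, n = 2.
Overall: Cl₂(g) + Sn²⁺(aq) → 2 Cl⁻(aq) + Sn⁴⁺(aq)
Q = [Cl⁻]^2·[Sn⁴⁺] / (P(Cl₂)·[Sn²⁺]); log Q = -2.032.
E = E° − (0.0592/n) log Q = +1.24 − (0.0592/2)(-2.032) = +1.300 V.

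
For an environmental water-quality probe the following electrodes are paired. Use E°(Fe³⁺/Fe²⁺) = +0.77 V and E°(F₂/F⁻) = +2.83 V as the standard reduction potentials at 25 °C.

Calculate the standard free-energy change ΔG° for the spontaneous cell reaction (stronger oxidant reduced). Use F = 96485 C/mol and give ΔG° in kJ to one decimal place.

-397.5 kJ

F₂/F⁻ (E° = +2.83 V) is the cathode; Fe³⁺/Fe²⁺ (E° = +0.77 V) is the anode, so E°cell = +2.06 V.
Balancing electrons gives n = 2 (lcm of 2 and 1).
ΔG° = −nFE° = −(2)(96485)(+2.06) = -397,518 J = -397.5 kJ.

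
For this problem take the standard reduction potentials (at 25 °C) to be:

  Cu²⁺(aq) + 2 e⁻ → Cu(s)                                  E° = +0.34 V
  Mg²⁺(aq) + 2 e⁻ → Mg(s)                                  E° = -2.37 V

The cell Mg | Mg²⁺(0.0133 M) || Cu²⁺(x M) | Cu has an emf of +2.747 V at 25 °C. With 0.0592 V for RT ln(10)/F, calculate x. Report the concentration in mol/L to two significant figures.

0.24 M

Cu²⁺/Cu is the cathode, Mg²⁺/Mg the anode: E°cell = +2.71 V, n = 2.
Overall reaction: Cu²⁺(aq) + Mg(s) → Cu(s) + Mg²⁺(aq); Q = [Mg²⁺]^1/[Cu²⁺]^1.
From E = E° − (0.0592/n) log Q: log Q = (E° − E)·n/0.0592 = (+2.71 − (+2.747))·2/0.0592 = -1.2500.
So 1·log[Cu²⁺] = 1·log(0.0133) − log Q = -1.8761 − (-1.2500) = -0.6261; [Cu²⁺] = 10^(-0.6261) ≈ 0.24 M.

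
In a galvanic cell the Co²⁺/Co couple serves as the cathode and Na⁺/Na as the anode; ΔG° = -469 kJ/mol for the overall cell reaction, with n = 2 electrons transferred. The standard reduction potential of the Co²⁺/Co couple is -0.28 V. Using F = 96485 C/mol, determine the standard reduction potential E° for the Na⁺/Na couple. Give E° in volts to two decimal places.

E°cell = −ΔG°/(nF) = −(-469×10³)/((2)(96485)) = +2.430 V.
Since Co²⁺/Co is the cathode and Na⁺/Na the anode, E°cell = E°(Co²⁺/Co) − E°(Na⁺/Na).
So E°(Na⁺/Na) = E°(Co²⁺/Co) − E°cell = (-0.28) − (+2.430) = -2.71 V.

-2.71 V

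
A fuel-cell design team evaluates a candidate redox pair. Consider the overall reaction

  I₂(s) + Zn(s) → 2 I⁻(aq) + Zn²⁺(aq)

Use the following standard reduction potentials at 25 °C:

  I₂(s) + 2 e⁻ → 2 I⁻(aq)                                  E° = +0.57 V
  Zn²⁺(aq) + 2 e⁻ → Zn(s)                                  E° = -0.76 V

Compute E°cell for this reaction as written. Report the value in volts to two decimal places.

+1.33 V

The I₂/I⁻ couple has the higher reduction potential, so it is the cathode; Zn²⁺/Zn is oxidised at the anode.
E°cell = E°(cathode) − E°(anode) = (+0.57) − (-0.76) = +1.33 V.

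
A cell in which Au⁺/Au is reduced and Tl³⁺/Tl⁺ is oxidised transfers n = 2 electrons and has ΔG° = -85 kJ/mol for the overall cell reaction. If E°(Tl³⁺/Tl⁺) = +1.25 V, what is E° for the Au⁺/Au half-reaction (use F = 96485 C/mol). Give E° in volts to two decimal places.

E°cell = −ΔG°/(nF) = −(-85×10³)/((2)(96485)) = +0.440 V.
Since Au⁺/Au is the cathode and Tl³⁺/Tl⁺ the anode, E°cell = E°(Au⁺/Au) − E°(Tl³⁺/Tl⁺).
So E°(Au⁺/Au) = E°cell + E°(Tl³⁺/Tl⁺) = +0.440 + (+1.25) = +1.69 V.

+1.69 V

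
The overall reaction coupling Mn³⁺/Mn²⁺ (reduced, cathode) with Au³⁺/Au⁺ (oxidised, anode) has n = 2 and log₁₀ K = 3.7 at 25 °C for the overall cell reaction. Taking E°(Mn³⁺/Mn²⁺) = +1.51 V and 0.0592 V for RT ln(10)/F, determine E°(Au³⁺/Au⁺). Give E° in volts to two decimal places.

+1.40 V

E°cell = (0.0592/n)·log K = (0.0592/2)(3.7) = +0.110 V.
Since Mn³⁺/Mn²⁺ is the cathode and Au³⁺/Au⁺ the anode, E°cell = E°(Mn³⁺/Mn²⁺) − E°(Au³⁺/Au⁺).
So E°(Au³⁺/Au⁺) = E°(Mn³⁺/Mn²⁺) − E°cell = (+1.51) − (+0.110) = +1.40 V.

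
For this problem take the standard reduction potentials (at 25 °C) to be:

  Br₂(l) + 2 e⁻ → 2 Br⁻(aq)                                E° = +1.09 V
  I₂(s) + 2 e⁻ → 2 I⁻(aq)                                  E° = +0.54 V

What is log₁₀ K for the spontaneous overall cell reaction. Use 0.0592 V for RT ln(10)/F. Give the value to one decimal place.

18.6

Cathode: Br₂/Br⁻; anode: I₂/I⁻. E°cell = +0.55 V, n = 2.
log K = nE°cell / 0.0592 = (2)(+0.55) / 0.0592 = 18.6.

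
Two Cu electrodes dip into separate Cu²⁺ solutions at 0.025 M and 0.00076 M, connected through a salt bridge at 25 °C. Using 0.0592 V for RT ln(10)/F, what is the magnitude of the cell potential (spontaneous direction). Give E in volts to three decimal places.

For a concentration cell E°cell = 0. The 0.025 M side is the cathode (reduction is favoured where [Cu²⁺] is higher).
With n = 2, E = −(0.0592/2) log([Cu²⁺]ₐₙ/[Cu²⁺]꜀ₐₜ) = −(0.0592/2) log(0.00076/0.025) = −(0.0592/2)(-1.517) = +0.045 V.

+0.045 V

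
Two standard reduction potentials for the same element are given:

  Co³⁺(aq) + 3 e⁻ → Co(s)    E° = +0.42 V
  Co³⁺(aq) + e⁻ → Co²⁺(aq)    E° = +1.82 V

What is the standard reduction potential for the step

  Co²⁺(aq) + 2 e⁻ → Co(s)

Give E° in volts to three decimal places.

-0.280 V

Sequential free energies add, so n₃E°₃ = n₁E°₁ + n₂E°₂.
With n₃ = 3, and the known step contributing 1×(+1.82) V, the unknown satisfies 2·E° = 3×(+0.42) − 1×(+1.82) = -0.560.
E° = -0.560 / 2 = -0.280 V.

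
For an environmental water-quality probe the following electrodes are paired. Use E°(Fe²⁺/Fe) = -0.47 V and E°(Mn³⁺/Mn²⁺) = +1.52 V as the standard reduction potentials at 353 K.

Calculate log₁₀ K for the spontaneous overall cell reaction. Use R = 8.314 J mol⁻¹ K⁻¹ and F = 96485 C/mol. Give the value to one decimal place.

56.8

Cathode: Mn³⁺/Mn²⁺; anode: Fe²⁺/Fe. E°cell = (+1.52) − (-0.47) = +1.99 V, with n = 2.
ΔG° = −nFE° = −RT ln K, so ln K = nFE°/(RT) = (2)(96485)(+1.99) / ((8.314)(353)) = 130.845.
log₁₀ K = 130.845 / ln 10 = 56.8.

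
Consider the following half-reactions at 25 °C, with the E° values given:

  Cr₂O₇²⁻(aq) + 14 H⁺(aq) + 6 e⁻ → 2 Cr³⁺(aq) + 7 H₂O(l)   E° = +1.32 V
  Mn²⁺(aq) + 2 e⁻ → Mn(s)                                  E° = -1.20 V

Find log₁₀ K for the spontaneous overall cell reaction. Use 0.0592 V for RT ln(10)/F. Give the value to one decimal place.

Cathode: Cr₂O₇²⁻/Cr³⁺; anode: Mn²⁺/Mn. E°cell = +2.52 V, n = 6.
log K = nE°cell / 0.0592 = (6)(+2.52) / 0.0592 = 255.4.

255.4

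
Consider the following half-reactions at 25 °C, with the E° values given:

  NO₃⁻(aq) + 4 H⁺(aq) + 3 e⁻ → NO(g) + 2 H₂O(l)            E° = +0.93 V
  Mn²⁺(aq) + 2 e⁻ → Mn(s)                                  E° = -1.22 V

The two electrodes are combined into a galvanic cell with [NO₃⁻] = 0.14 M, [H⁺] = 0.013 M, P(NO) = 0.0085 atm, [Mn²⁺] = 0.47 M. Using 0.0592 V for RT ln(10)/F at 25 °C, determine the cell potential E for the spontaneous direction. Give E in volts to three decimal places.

+2.035 V

NO₃⁻/NO is the cathode (higher E°), Mn²⁺/Mn the anode: E°cell = +0.93 − (-1.22) = +2.15 V, n = 6.
Overall: 2 NO₃⁻(aq) + 8 H⁺(aq) + 3 Mn(s) → 2 NO(g) + 4 H₂O(l) + 3 Mn²⁺(aq)
Q = P(NO)^2·[Mn²⁺]^3 / ([NO₃⁻]^2·[H⁺]^8); log Q = 11.671.
E = E° − (0.0592/n) log Q = +2.15 − (0.0592/6)(11.671) = +2.035 V.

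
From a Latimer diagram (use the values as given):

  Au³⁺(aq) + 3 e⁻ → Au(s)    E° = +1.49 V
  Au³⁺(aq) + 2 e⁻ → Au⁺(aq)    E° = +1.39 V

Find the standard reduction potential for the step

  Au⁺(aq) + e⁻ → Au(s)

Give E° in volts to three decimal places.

+1.690 V

Sequential free energies add, so n₃E°₃ = n₁E°₁ + n₂E°₂.
With n₃ = 3, and the known step contributing 2×(+1.39) V, the unknown satisfies 1·E° = 3×(+1.49) − 2×(+1.39) = +1.690.
E° = +1.690 / 1 = +1.690 V.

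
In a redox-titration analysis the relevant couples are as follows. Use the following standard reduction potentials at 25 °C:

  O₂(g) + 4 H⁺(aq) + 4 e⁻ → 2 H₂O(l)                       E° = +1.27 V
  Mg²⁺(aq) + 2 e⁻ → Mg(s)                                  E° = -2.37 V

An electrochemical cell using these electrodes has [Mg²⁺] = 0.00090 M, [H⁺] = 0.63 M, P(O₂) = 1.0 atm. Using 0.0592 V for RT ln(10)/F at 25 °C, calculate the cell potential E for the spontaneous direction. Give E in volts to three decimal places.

O₂/H₂O is the cathode (higher E°), Mg²⁺/Mg the anode: E°cell = +1.27 − (-2.37) = +3.64 V, n = 4.
Overall: O₂(g) + 4 H⁺(aq) + 2 Mg(s) → 2 H₂O(l) + 2 Mg²⁺(aq)
Q = [Mg²⁺]^2 / (P(O₂)·[H⁺]^4); log Q = -5.289.
E = E° − (0.0592/n) log Q = +3.64 − (0.0592/4)(-5.289) = +3.718 V.

+3.718 V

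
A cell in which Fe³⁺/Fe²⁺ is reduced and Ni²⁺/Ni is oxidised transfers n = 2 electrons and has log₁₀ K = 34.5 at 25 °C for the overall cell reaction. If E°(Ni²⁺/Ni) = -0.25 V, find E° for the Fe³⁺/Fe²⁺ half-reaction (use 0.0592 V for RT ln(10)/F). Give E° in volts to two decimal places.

+0.77 V

E°cell = (0.0592/n)·log K = (0.0592/2)(34.5) = +1.021 V.
Since Fe³⁺/Fe²⁺ is the cathode and Ni²⁺/Ni the anode, E°cell = E°(Fe³⁺/Fe²⁺) − E°(Ni²⁺/Ni).
So E°(Fe³⁺/Fe²⁺) = E°cell + E°(Ni²⁺/Ni) = +1.021 + (-0.25) = +0.77 V.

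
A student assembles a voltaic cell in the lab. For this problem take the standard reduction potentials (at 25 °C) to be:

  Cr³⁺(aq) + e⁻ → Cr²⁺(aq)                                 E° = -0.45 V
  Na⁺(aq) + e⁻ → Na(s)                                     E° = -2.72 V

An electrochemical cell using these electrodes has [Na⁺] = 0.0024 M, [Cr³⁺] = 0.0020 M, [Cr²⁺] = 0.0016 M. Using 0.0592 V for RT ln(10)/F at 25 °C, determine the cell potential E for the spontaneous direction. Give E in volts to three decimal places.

Cr³⁺/Cr²⁺ is the cathode (higher E°), Na⁺/Na the anode: E°cell = -0.45 − (-2.72) = +2.27 V, n = 1.
Overall: Cr³⁺(aq) + Na(s) → Cr²⁺(aq) + Na⁺(aq)
Q = [Cr²⁺]·[Na⁺] / ([Cr³⁺]); log Q = -2.717.
E = E° − (0.0592/n) log Q = +2.27 − (0.0592/1)(-2.717) = +2.431 V.

+2.431 V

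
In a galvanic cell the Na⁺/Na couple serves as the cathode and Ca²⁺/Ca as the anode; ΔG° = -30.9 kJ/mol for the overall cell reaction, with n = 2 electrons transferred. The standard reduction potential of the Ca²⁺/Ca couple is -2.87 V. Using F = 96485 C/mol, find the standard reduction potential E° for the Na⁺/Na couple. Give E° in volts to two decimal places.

-2.71 V

E°cell = −ΔG°/(nF) = −(-30.9×10³)/((2)(96485)) = +0.160 V.
Since Na⁺/Na is the cathode and Ca²⁺/Ca the anode, E°cell = E°(Na⁺/Na) − E°(Ca²⁺/Ca).
So E°(Na⁺/Na) = E°cell + E°(Ca²⁺/Ca) = +0.160 + (-2.87) = -2.71 V.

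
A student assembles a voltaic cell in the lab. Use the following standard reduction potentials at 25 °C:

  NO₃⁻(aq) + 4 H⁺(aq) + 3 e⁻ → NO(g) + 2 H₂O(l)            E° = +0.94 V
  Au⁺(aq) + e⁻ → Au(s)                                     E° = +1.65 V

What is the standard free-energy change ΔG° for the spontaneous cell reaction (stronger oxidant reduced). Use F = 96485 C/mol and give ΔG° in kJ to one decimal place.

-205.5 kJ

Au⁺/Au (E° = +1.65 V) is the cathode; NO₃⁻/NO (E° = +0.94 V) is the anode, so E°cell = +0.71 V.
Balancing electrons gives n = 3 (lcm of 1 and 3).
ΔG° = −nFE° = −(3)(96485)(+0.71) = -205,513 J = -205.5 kJ.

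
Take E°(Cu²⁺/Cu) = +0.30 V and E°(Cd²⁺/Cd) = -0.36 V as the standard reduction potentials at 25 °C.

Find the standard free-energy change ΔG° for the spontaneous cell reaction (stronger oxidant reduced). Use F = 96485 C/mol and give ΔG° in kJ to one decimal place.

-127.4 kJ

Cu²⁺/Cu (E° = +0.30 V) is the cathode; Cd²⁺/Cd (E° = -0.36 V) is the anode, so E°cell = +0.66 V.
Balancing electrons gives n = 2 (lcm of 2 and 2).
ΔG° = −nFE° = −(2)(96485)(+0.66) = -127,360 J = -127.4 kJ.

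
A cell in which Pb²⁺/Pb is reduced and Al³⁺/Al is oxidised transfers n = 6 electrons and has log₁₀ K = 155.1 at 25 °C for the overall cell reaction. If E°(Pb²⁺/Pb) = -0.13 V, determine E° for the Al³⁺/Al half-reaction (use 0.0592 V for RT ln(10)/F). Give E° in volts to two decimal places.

-1.66 V

E°cell = (0.0592/n)·log K = (0.0592/6)(155.1) = +1.530 V.
Since Pb²⁺/Pb is the cathode and Al³⁺/Al the anode, E°cell = E°(Pb²⁺/Pb) − E°(Al³⁺/Al).
So E°(Al³⁺/Al) = E°(Pb²⁺/Pb) − E°cell = (-0.13) − (+1.530) = -1.66 V.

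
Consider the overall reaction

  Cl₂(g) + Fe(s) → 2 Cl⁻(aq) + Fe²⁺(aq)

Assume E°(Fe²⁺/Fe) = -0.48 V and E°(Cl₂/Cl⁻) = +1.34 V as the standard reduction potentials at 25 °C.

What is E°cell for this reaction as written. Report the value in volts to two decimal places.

The Cl₂/Cl⁻ couple has the higher reduction potential, so it is the cathode; Fe²⁺/Fe is oxidised at the anode.
E°cell = E°(cathode) − E°(anode) = (+1.34) − (-0.48) = +1.82 V.

+1.82 V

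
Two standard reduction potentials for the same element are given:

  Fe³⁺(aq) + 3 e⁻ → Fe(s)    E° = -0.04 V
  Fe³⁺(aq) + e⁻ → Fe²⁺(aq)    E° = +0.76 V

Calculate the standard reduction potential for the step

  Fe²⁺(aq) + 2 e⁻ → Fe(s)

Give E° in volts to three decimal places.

-0.440 V

Sequential free energies add, so n₃E°₃ = n₁E°₁ + n₂E°₂.
With n₃ = 3, and the known step contributing 1×(+0.76) V, the unknown satisfies 2·E° = 3×(-0.04) − 1×(+0.76) = -0.880.
E° = -0.880 / 2 = -0.440 V.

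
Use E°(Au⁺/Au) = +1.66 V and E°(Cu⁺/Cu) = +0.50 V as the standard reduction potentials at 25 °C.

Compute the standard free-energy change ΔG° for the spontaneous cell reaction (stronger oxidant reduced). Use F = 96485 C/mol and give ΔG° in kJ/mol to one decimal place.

Au⁺/Au (E° = +1.66 V) is the cathode; Cu⁺/Cu (E° = +0.50 V) is the anode, so E°cell = +1.16 V.
Balancing electrons gives n = 1 (lcm of 1 and 1).
ΔG° = −nFE° = −(1)(96485)(+1.16) = -111,923 J = -111.9 kJ/mol.

-111.9 kJ/mol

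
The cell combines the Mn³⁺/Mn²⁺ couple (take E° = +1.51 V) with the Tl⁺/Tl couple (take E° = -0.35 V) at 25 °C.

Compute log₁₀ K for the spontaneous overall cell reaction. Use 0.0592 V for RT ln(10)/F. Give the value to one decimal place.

Cathode: Mn³⁺/Mn²⁺; anode: Tl⁺/Tl. E°cell = +1.86 V, n = 1.
log K = nE°cell / 0.0592 = (1)(+1.86) / 0.0592 = 31.4.

31.4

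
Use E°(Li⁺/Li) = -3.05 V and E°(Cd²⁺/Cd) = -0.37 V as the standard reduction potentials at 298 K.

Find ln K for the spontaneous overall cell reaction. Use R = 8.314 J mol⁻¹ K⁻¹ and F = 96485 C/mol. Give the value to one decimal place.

208.7

Cathode: Cd²⁺/Cd; anode: Li⁺/Li. E°cell = (-0.37) − (-3.05) = +2.68 V, with n = 2.
ΔG° = −nFE° = −RT ln K, so ln K = nFE°/(RT) = (2)(96485)(+2.68) / ((8.314)(298)) = 208.736.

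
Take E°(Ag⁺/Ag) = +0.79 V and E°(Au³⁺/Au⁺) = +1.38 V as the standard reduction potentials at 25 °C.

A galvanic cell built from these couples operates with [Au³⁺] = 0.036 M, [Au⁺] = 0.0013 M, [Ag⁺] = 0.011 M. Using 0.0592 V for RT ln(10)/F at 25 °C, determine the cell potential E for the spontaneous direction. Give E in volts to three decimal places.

Au³⁺/Au⁺ is the cathode (higher E°), Ag⁺/Ag the anode: E°cell = +1.38 − (+0.79) = +0.59 V, n = 2.
Overall: Au³⁺(aq) + 2 Ag(s) → Au⁺(aq) + 2 Ag⁺(aq)
Q = [Au⁺]·[Ag⁺]^2 / ([Au³⁺]); log Q = -5.360.
E = E° − (0.0592/n) log Q = +0.59 − (0.0592/2)(-5.360) = +0.749 V.

+0.749 V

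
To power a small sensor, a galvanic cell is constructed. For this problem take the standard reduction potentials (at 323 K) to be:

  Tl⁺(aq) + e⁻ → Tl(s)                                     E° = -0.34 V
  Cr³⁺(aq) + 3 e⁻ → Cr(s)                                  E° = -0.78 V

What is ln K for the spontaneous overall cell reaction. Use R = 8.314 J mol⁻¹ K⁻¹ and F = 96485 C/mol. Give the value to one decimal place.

47.4

Cathode: Tl⁺/Tl; anode: Cr³⁺/Cr. E°cell = (-0.34) − (-0.78) = +0.44 V, with n = 3.
ΔG° = −nFE° = −RT ln K, so ln K = nFE°/(RT) = (3)(96485)(+0.44) / ((8.314)(323)) = 47.427.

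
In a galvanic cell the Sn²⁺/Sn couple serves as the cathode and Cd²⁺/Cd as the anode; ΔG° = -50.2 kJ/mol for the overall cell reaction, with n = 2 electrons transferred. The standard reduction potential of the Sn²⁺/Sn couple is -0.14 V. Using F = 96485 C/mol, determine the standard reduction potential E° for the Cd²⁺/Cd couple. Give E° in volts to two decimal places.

-0.40 V

E°cell = −ΔG°/(nF) = −(-50.2×10³)/((2)(96485)) = +0.260 V.
Since Sn²⁺/Sn is the cathode and Cd²⁺/Cd the anode, E°cell = E°(Sn²⁺/Sn) − E°(Cd²⁺/Cd).
So E°(Cd²⁺/Cd) = E°(Sn²⁺/Sn) − E°cell = (-0.14) − (+0.260) = -0.40 V.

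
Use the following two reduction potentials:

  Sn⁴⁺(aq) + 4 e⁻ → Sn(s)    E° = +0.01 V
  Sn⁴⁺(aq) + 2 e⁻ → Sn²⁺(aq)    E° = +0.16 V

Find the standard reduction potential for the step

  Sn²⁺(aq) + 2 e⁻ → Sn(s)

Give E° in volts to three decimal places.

Sequential free energies add, so n₃E°₃ = n₁E°₁ + n₂E°₂.
With n₃ = 4, and the known step contributing 2×(+0.16) V, the unknown satisfies 2·E° = 4×(+0.01) − 2×(+0.16) = -0.280.
E° = -0.280 / 2 = -0.140 V.

-0.140 V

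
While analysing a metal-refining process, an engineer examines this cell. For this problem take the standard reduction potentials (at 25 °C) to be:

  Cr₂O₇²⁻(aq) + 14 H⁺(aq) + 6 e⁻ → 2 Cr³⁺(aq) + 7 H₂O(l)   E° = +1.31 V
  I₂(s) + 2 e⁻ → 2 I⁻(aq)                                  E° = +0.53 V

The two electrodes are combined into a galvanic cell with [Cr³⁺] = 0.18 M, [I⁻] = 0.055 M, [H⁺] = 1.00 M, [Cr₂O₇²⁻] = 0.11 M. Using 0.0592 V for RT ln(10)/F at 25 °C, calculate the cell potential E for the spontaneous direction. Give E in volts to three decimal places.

Cr₂O₇²⁻/Cr³⁺ is the cathode (higher E°), I₂/I⁻ the anode: E°cell = +1.31 − (+0.53) = +0.78 V, n = 6.
Overall: Cr₂O₇²⁻(aq) + 14 H⁺(aq) + 6 I⁻(aq) → 2 Cr³⁺(aq) + 7 H₂O(l) + 3 I₂(s)
Q = [Cr³⁺]^2 / ([Cr₂O₇²⁻]·[H⁺]^14·[I⁻]^6); log Q = 7.027.
E = E° − (0.0592/n) log Q = +0.78 − (0.0592/6)(7.027) = +0.711 V.

+0.711 V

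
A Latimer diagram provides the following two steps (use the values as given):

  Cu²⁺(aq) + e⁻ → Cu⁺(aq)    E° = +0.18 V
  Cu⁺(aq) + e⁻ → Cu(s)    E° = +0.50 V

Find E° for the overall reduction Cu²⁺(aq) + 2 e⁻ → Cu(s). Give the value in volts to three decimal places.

+0.340 V

Adding the free-energy changes (−nFE°) of the two steps gives −n₃FE°₃ = −n₁FE°₁ − n₂FE°₂.
E°₃ = (1×+0.18 + 1×+0.50) / 2 = (+0.680) / 2 = +0.340 V.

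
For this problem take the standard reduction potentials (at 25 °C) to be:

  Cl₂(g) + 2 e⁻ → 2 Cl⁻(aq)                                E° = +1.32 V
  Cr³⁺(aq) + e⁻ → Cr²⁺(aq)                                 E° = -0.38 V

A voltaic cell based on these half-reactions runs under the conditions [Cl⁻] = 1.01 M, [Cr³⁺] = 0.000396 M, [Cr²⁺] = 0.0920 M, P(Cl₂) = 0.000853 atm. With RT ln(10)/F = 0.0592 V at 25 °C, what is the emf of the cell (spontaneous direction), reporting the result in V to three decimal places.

+1.749 V

Cl₂/Cl⁻ is the cathode (higher E°), Cr³⁺/Cr²⁺ the anode: E°cell = +1.32 − (-0.38) = +1.70 V, n = 2.
Overall: Cl₂(g) + 2 Cr²⁺(aq) → 2 Cl⁻(aq) + 2 Cr³⁺(aq)
Q = [Cl⁻]^2·[Cr³⁺]^2 / (P(Cl₂)·[Cr²⁺]^2); log Q = -1.654.
E = E° − (0.0592/n) log Q = +1.70 − (0.0592/2)(-1.654) = +1.749 V.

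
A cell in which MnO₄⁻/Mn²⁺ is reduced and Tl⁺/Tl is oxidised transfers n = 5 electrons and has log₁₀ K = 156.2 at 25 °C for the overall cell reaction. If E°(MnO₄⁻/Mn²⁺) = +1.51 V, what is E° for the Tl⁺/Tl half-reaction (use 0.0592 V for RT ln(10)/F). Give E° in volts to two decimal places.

-0.34 V

E°cell = (0.0592/n)·log K = (0.0592/5)(156.2) = +1.849 V.
Since MnO₄⁻/Mn²⁺ is the cathode and Tl⁺/Tl the anode, E°cell = E°(MnO₄⁻/Mn²⁺) − E°(Tl⁺/Tl).
So E°(Tl⁺/Tl) = E°(MnO₄⁻/Mn²⁺) − E°cell = (+1.51) − (+1.849) = -0.34 V.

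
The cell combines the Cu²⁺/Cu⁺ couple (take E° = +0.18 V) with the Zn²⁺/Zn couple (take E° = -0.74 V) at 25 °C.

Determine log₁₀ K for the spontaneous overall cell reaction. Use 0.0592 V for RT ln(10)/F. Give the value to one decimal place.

Cathode: Cu²⁺/Cu⁺; anode: Zn²⁺/Zn. E°cell = +0.92 V, n = 2.
log K = nE°cell / 0.0592 = (2)(+0.92) / 0.0592 = 31.1.

31.1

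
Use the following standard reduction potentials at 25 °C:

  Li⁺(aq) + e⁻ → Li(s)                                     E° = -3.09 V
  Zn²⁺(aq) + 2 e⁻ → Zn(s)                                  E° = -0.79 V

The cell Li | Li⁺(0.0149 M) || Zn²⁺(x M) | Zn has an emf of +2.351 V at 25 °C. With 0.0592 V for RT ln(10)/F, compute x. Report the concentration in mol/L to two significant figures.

Zn²⁺/Zn is the cathode, Li⁺/Li the anode: E°cell = +2.30 V, n = 2.
Overall reaction: Zn²⁺(aq) + 2 Li(s) → Zn(s) + 2 Li⁺(aq); Q = [Li⁺]^2/[Zn²⁺]^1.
From E = E° − (0.0592/n) log Q: log Q = (E° − E)·n/0.0592 = (+2.30 − (+2.351))·2/0.0592 = -1.7230.
So 1·log[Zn²⁺] = 2·log(0.0149) − log Q = -3.6536 − (-1.7230) = -1.9306; [Zn²⁺] = 10^(-1.9306) ≈ 0.012 M.

0.012 M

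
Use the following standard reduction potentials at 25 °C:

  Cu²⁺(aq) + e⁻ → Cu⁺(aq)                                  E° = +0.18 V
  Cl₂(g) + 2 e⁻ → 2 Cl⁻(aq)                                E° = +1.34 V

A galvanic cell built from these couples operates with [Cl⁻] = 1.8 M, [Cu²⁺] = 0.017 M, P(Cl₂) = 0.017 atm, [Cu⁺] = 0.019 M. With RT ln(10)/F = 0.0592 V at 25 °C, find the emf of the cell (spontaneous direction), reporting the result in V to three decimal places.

Cl₂/Cl⁻ is the cathode (higher E°), Cu²⁺/Cu⁺ the anode: E°cell = +1.34 − (+0.18) = +1.16 V, n = 2.
Overall: Cl₂(g) + 2 Cu⁺(aq) → 2 Cl⁻(aq) + 2 Cu²⁺(aq)
Q = [Cl⁻]^2·[Cu²⁺]^2 / (P(Cl₂)·[Cu⁺]^2); log Q = 2.183.
E = E° − (0.0592/n) log Q = +1.16 − (0.0592/2)(2.183) = +1.095 V.

+1.095 V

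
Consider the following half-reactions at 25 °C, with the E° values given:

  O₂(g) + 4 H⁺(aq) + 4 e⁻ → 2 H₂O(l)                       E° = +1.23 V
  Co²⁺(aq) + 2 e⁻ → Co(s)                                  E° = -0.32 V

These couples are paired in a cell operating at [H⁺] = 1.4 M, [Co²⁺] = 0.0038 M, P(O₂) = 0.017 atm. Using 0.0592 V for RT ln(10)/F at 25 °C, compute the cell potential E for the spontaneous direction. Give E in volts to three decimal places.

+1.604 V

O₂/H₂O is the cathode (higher E°), Co²⁺/Co the anode: E°cell = +1.23 − (-0.32) = +1.55 V, n = 4.
Overall: O₂(g) + 4 H⁺(aq) + 2 Co(s) → 2 H₂O(l) + 2 Co²⁺(aq)
Q = [Co²⁺]^2 / (P(O₂)·[H⁺]^4); log Q = -3.655.
E = E° − (0.0592/n) log Q = +1.55 − (0.0592/4)(-3.655) = +1.604 V.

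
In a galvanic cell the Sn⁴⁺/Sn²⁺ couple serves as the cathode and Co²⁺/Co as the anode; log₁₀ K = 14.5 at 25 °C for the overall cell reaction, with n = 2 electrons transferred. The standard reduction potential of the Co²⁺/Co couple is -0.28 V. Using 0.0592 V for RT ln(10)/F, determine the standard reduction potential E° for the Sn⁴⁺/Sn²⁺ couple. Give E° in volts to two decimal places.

+0.15 V

E°cell = (0.0592/n)·log K = (0.0592/2)(14.5) = +0.429 V.
Since Sn⁴⁺/Sn²⁺ is the cathode and Co²⁺/Co the anode, E°cell = E°(Sn⁴⁺/Sn²⁺) − E°(Co²⁺/Co).
So E°(Sn⁴⁺/Sn²⁺) = E°cell + E°(Co²⁺/Co) = +0.429 + (-0.28) = +0.15 V.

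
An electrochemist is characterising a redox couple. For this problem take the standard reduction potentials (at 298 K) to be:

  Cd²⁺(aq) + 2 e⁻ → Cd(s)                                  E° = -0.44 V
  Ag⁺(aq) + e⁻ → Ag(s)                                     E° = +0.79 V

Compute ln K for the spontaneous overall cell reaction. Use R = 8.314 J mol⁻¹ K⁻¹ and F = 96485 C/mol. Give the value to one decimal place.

Cathode: Ag⁺/Ag; anode: Cd²⁺/Cd. E°cell = (+0.79) − (-0.44) = +1.23 V, with n = 2.
ΔG° = −nFE° = −RT ln K, so ln K = nFE°/(RT) = (2)(96485)(+1.23) / ((8.314)(298)) = 95.801.

95.8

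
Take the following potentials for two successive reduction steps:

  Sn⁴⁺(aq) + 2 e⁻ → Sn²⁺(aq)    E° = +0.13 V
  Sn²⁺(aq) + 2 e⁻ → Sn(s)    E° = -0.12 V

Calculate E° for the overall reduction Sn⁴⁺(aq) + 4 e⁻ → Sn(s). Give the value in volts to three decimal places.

+0.005 V

Adding the free-energy changes (−nFE°) of the two steps gives −n₃FE°₃ = −n₁FE°₁ − n₂FE°₂.
E°₃ = (2×+0.13 + 2×-0.12) / 4 = (+0.020) / 4 = +0.005 V.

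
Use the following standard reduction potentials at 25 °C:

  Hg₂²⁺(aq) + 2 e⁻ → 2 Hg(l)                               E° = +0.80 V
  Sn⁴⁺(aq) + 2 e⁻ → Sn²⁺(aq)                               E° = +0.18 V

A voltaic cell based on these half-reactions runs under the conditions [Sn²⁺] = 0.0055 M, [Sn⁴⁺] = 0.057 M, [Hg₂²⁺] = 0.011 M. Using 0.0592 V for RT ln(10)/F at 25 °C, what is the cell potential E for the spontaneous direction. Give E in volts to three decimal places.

+0.532 V

Hg₂²⁺/Hg is the cathode (higher E°), Sn⁴⁺/Sn²⁺ the anode: E°cell = +0.80 − (+0.18) = +0.62 V, n = 2.
Overall: Hg₂²⁺(aq) + Sn²⁺(aq) → 2 Hg(l) + Sn⁴⁺(aq)
Q = [Sn⁴⁺] / ([Hg₂²⁺]·[Sn²⁺]); log Q = 2.974.
E = E° − (0.0592/n) log Q = +0.62 − (0.0592/2)(2.974) = +0.532 V.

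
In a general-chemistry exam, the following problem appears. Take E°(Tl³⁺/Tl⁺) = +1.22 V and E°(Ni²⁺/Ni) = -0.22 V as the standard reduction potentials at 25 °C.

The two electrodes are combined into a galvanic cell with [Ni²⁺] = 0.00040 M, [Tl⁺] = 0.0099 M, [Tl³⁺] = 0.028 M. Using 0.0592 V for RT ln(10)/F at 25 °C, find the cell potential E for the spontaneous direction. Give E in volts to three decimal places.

Tl³⁺/Tl⁺ is the cathode (higher E°), Ni²⁺/Ni the anode: E°cell = +1.22 − (-0.22) = +1.44 V, n = 2.
Overall: Tl³⁺(aq) + Ni(s) → Tl⁺(aq) + Ni²⁺(aq)
Q = [Tl⁺]·[Ni²⁺] / ([Tl³⁺]); log Q = -3.849.
E = E° − (0.0592/n) log Q = +1.44 − (0.0592/2)(-3.849) = +1.554 V.

+1.554 V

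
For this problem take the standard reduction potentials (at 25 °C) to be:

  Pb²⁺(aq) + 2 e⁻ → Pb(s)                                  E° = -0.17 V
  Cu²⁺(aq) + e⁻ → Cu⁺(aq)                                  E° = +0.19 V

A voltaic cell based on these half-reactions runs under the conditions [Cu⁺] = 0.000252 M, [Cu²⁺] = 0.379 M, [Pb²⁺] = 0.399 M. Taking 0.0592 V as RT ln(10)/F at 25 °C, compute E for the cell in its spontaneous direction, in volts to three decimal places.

Cu²⁺/Cu⁺ is the cathode (higher E°), Pb²⁺/Pb the anode: E°cell = +0.19 − (-0.17) = +0.36 V, n = 2.
Overall: 2 Cu²⁺(aq) + Pb(s) → 2 Cu⁺(aq) + Pb²⁺(aq)
Q = [Cu⁺]^2·[Pb²⁺] / ([Cu²⁺]^2); log Q = -6.754.
E = E° − (0.0592/n) log Q = +0.36 − (0.0592/2)(-6.754) = +0.560 V.

+0.560 V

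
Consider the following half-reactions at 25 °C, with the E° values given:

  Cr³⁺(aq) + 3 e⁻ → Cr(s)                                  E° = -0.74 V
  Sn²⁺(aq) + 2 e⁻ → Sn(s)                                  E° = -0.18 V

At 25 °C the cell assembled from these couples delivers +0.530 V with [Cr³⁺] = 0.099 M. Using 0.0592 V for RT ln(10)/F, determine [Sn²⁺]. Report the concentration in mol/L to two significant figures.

Sn²⁺/Sn is the cathode, Cr³⁺/Cr the anode: E°cell = +0.56 V, n = 6.
Overall reaction: 3 Sn²⁺(aq) + 2 Cr(s) → 3 Sn(s) + 2 Cr³⁺(aq); Q = [Cr³⁺]^2/[Sn²⁺]^3.
From E = E° − (0.0592/n) log Q: log Q = (E° − E)·n/0.0592 = (+0.56 − (+0.530))·6/0.0592 = 3.0405.
So 3·log[Sn²⁺] = 2·log(0.099) − log Q = -2.0087 − (3.0405) = -5.0492; log[Sn²⁺] = -5.0492 / 3 = -1.6831; [Sn²⁺] = 10^(-1.6831) ≈ 0.021 M.

0.021 M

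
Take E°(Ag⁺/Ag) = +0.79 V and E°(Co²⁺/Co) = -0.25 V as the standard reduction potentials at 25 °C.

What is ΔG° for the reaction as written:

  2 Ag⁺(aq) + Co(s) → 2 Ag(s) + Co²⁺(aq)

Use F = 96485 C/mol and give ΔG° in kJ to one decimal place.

-200.7 kJ

As written, Ag⁺/Ag is reduced (cathode) and Co²⁺/Co is oxidised (anode), so E°cell = (+0.79) − (-0.25) = +1.04 V.
Balancing electrons gives n = 2.
ΔG° = −nFE° = −(2)(96485)(+1.04) = -200,689 J = -200.7 kJ.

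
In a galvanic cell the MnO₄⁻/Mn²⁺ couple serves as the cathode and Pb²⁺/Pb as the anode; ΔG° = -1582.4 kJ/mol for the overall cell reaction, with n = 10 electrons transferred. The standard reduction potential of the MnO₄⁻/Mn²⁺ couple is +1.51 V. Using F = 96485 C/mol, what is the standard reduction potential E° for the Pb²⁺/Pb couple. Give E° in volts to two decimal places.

-0.13 V

E°cell = −ΔG°/(nF) = −(-1582.4×10³)/((10)(96485)) = +1.640 V.
Since MnO₄⁻/Mn²⁺ is the cathode and Pb²⁺/Pb the anode, E°cell = E°(MnO₄⁻/Mn²⁺) − E°(Pb²⁺/Pb).
So E°(Pb²⁺/Pb) = E°(MnO₄⁻/Mn²⁺) − E°cell = (+1.51) − (+1.640) = -0.13 V.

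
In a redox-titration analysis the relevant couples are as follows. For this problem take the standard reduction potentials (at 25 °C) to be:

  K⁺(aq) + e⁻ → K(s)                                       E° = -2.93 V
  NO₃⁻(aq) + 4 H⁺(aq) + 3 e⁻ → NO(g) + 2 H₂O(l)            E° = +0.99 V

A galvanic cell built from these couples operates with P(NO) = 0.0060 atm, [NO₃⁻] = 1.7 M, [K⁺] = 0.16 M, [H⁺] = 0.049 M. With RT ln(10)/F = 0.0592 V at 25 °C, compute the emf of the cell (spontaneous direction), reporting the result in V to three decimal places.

NO₃⁻/NO is the cathode (higher E°), K⁺/K the anode: E°cell = +0.99 − (-2.93) = +3.92 V, n = 3.
Overall: NO₃⁻(aq) + 4 H⁺(aq) + 3 K(s) → NO(g) + 2 H₂O(l) + 3 K⁺(aq)
Q = P(NO)·[K⁺]^3 / ([NO₃⁻]·[H⁺]^4); log Q = 0.399.
E = E° − (0.0592/n) log Q = +3.92 − (0.0592/3)(0.399) = +3.912 V.

+3.912 V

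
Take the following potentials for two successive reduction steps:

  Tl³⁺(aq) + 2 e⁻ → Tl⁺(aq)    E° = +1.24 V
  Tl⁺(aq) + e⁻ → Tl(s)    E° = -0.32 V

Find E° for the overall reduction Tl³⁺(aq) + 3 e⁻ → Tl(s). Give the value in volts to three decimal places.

Adding the free-energy changes (−nFE°) of the two steps gives −n₃FE°₃ = −n₁FE°₁ − n₂FE°₂.
E°₃ = (2×+1.24 + 1×-0.32) / 3 = (+2.160) / 3 = +0.720 V.

+0.720 V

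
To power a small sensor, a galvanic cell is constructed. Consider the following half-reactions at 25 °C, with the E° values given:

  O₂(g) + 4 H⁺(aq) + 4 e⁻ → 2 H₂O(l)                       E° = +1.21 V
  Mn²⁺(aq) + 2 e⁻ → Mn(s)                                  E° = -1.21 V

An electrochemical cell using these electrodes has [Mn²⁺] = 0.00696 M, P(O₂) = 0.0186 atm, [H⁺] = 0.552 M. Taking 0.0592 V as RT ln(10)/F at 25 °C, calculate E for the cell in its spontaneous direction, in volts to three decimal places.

O₂/H₂O is the cathode (higher E°), Mn²⁺/Mn the anode: E°cell = +1.21 − (-1.21) = +2.42 V, n = 4.
Overall: O₂(g) + 4 H⁺(aq) + 2 Mn(s) → 2 H₂O(l) + 2 Mn²⁺(aq)
Q = [Mn²⁺]^2 / (P(O₂)·[H⁺]^4); log Q = -1.552.
E = E° − (0.0592/n) log Q = +2.42 − (0.0592/4)(-1.552) = +2.443 V.

+2.443 V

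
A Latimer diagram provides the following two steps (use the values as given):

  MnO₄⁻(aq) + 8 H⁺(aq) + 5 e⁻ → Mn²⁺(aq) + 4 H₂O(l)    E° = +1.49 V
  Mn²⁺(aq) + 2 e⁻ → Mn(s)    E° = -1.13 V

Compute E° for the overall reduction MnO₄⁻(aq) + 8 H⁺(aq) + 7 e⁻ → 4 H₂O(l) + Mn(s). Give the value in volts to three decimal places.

Adding the free-energy changes (−nFE°) of the two steps gives −n₃FE°₃ = −n₁FE°₁ − n₂FE°₂.
E°₃ = (5×+1.49 + 2×-1.13) / 7 = (+5.190) / 7 = +0.741 V.
E° values themselves are not directly additive — weighting by electron count is essential.

+0.741 V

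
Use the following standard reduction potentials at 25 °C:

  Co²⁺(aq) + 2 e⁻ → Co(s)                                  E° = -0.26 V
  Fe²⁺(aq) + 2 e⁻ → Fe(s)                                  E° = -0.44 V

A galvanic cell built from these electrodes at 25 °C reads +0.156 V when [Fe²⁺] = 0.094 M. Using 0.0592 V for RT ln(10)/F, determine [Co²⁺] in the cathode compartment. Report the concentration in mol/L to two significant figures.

Co²⁺/Co is the cathode, Fe²⁺/Fe the anode: E°cell = +0.18 V, n = 2.
Overall reaction: Co²⁺(aq) + Fe(s) → Co(s) + Fe²⁺(aq); Q = [Fe²⁺]^1/[Co²⁺]^1.
From E = E° − (0.0592/n) log Q: log Q = (E° − E)·n/0.0592 = (+0.18 − (+0.156))·2/0.0592 = 0.8108.
So 1·log[Co²⁺] = 1·log(0.094) − log Q = -1.0269 − (0.8108) = -1.8377; [Co²⁺] = 10^(-1.8377) ≈ 0.015 M.

0.015 M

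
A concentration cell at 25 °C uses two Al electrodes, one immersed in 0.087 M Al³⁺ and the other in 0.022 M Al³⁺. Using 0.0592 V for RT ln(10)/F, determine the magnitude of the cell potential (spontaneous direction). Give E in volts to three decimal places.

For a concentration cell E°cell = 0. The 0.087 M side is the cathode (reduction is favoured where [Al³⁺] is higher).
With n = 3, E = −(0.0592/3) log([Al³⁺]ₐₙ/[Al³⁺]꜀ₐₜ) = −(0.0592/3) log(0.022/0.087) = −(0.0592/3)(-0.597) = +0.012 V.

+0.012 V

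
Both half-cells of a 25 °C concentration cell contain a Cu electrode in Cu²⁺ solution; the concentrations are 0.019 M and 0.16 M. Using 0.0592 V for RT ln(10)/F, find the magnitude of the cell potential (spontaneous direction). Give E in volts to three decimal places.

+0.027 V

For a concentration cell E°cell = 0. The 0.16 M side is the cathode (reduction is favoured where [Cu²⁺] is higher).
With n = 2, E = −(0.0592/2) log([Cu²⁺]ₐₙ/[Cu²⁺]꜀ₐₜ) = −(0.0592/2) log(0.019/0.16) = −(0.0592/2)(-0.925) = +0.027 V.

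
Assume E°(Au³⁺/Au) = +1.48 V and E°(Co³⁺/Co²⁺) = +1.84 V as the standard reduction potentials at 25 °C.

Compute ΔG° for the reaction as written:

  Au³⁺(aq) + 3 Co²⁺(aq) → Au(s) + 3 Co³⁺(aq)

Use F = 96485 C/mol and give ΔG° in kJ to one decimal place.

+104.2 kJ

As written, Au³⁺/Au is reduced (cathode) and Co³⁺/Co²⁺ is oxidised (anode), so E°cell = (+1.48) − (+1.84) = -0.36 V.
Balancing electrons gives n = 3.
ΔG° = −nFE° = −(3)(96485)(-0.36) = 104,204 J = +104.2 kJ.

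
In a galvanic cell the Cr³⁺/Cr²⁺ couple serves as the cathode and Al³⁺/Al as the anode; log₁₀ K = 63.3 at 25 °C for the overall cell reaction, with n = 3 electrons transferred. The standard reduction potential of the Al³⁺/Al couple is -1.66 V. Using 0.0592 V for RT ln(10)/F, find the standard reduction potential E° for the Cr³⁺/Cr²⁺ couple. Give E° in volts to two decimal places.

E°cell = (0.0592/n)·log K = (0.0592/3)(63.3) = +1.249 V.
Since Cr³⁺/Cr²⁺ is the cathode and Al³⁺/Al the anode, E°cell = E°(Cr³⁺/Cr²⁺) − E°(Al³⁺/Al).
So E°(Cr³⁺/Cr²⁺) = E°cell + E°(Al³⁺/Al) = +1.249 + (-1.66) = -0.41 V.

-0.41 V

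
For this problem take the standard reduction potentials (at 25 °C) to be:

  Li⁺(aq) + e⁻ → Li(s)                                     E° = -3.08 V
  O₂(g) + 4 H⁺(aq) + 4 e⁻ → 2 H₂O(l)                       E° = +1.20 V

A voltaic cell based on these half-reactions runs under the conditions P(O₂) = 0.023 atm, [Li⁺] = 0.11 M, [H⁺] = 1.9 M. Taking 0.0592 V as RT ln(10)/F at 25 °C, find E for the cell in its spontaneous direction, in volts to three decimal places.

+4.329 V

O₂/H₂O is the cathode (higher E°), Li⁺/Li the anode: E°cell = +1.20 − (-3.08) = +4.28 V, n = 4.
Overall: O₂(g) + 4 H⁺(aq) + 4 Li(s) → 2 H₂O(l) + 4 Li⁺(aq)
Q = [Li⁺]^4 / (P(O₂)·[H⁺]^4); log Q = -3.311.
E = E° − (0.0592/n) log Q = +4.28 − (0.0592/4)(-3.311) = +4.329 V.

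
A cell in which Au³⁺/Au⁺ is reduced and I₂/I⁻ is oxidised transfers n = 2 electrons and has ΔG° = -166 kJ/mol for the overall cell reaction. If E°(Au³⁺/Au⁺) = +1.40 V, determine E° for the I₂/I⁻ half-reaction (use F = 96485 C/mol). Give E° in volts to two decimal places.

+0.54 V

E°cell = −ΔG°/(nF) = −(-166×10³)/((2)(96485)) = +0.860 V.
Since Au³⁺/Au⁺ is the cathode and I₂/I⁻ the anode, E°cell = E°(Au³⁺/Au⁺) − E°(I₂/I⁻).
So E°(I₂/I⁻) = E°(Au³⁺/Au⁺) − E°cell = (+1.40) − (+0.860) = +0.54 V.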